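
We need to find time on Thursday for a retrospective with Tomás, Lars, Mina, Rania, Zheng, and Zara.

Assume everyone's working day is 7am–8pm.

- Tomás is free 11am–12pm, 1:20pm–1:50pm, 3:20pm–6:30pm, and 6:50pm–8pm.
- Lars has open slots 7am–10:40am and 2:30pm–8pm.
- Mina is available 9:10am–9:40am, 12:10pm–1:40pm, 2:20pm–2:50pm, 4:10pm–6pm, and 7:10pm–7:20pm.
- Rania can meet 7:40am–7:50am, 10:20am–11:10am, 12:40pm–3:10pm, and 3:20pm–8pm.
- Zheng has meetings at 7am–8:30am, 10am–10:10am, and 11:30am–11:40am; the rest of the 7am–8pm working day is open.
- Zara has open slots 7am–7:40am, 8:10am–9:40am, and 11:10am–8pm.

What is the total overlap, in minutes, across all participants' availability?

120 minutes

Zheng free within 07:00–20:00: 08:30–10:00, 10:10–11:30, 11:40–20:00.
Tomás ∩ Lars: 15:20–18:30, 18:50–20:00.
Tomás ∩ Lars ∩ Mina: 16:10–18:00, 19:10–19:20.
Tomás ∩ Lars ∩ Mina ∩ Rania: 16:10–18:00, 19:10–19:20.
Tomás ∩ Lars ∩ Mina ∩ Rania ∩ Zheng: 16:10–18:00, 19:10–19:20.
Tomás ∩ Lars ∩ Mina ∩ Rania ∩ Zheng ∩ Zara: 16:10–18:00, 19:10–19:20.
Total common minutes: 110 + 10 = 120.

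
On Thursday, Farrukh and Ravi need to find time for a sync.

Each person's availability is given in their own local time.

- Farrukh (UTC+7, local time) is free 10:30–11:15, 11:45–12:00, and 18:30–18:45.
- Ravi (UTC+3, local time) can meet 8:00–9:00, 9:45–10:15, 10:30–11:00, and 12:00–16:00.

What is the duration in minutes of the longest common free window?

Farrukh → UTC: 03:30–04:15, 04:45–05:00, 11:30–11:45.
Ravi → UTC: 05:00–06:00, 06:45–07:15, 07:30–08:00, 09:00–13:00.
Farrukh ∩ Ravi: 11:30–11:45.
Single common window of 15 minutes.

15 minutes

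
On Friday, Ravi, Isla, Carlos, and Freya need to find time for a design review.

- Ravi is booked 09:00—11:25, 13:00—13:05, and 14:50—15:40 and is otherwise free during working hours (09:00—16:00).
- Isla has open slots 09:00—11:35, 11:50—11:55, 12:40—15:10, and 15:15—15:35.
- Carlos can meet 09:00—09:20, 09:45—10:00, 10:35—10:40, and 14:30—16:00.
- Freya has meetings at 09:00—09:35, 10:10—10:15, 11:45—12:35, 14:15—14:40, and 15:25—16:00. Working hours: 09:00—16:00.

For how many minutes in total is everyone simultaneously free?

Ravi free within 09:00–16:00: 11:25–13:00, 13:05–14:50, 15:40–16:00.
Freya free within 09:00–16:00: 09:35–10:10, 10:15–11:45, 12:35–14:15, 14:40–15:25.
Ravi ∩ Isla: 11:25–11:35, 11:50–11:55, 12:40–13:00, 13:05–14:50.
Ravi ∩ Isla ∩ Carlos: 14:30–14:50.
Ravi ∩ Isla ∩ Carlos ∩ Freya: 14:40–14:50.
Total common minutes: 10.

10 minutes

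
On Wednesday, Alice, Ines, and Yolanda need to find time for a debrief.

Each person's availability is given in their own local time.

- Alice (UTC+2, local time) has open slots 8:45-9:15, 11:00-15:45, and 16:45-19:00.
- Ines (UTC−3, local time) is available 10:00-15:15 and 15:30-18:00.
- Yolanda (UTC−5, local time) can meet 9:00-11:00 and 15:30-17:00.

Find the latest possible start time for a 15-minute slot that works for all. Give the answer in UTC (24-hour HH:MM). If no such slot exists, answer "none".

Alice → UTC: 06:45–07:15, 09:00–13:45, 14:45–17:00.
Ines → UTC: 13:00–18:15, 18:30–21:00.
Yolanda → UTC: 14:00–16:00, 20:30–22:00.
Alice ∩ Ines: 13:00–13:45, 14:45–17:00.
Alice ∩ Ines ∩ Yolanda: 14:45–16:00.
Windows ≥ 15 min: 14:45–16:00.
Latest start in the last window 14:45–16:00 is 16:00 − 15 min = 15:45.

15:45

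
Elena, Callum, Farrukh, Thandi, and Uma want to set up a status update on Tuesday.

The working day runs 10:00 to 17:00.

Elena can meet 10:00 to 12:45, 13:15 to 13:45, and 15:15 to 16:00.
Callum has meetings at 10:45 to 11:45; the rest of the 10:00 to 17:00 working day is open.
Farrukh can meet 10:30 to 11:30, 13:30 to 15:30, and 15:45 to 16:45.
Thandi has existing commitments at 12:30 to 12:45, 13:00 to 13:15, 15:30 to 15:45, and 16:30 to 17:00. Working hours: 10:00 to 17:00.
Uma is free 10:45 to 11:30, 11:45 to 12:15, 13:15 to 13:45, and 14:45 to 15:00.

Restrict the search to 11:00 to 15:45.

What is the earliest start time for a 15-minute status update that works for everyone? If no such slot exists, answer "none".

Callum free within 10:00–17:00: 10:00–10:45, 11:45–17:00.
Thandi free within 10:00–17:00: 10:00–12:30, 12:45–13:00, 13:15–15:30, 15:45–16:30.
Elena ∩ Callum: 10:00–10:45, 11:45–12:45, 13:15–13:45, 15:15–16:00.
Elena ∩ Callum ∩ Farrukh: 10:30–10:45, 13:30–13:45, 15:15–15:30, 15:45–16:00.
Elena ∩ Callum ∩ Farrukh ∩ Thandi: 10:30–10:45, 13:30–13:45, 15:15–15:30, 15:45–16:00.
Elena ∩ Callum ∩ Farrukh ∩ Thandi ∩ Uma: 13:30–13:45.
Restricted to 11:00–15:45: 13:30–13:45.
Windows ≥ 15 min: 13:30–13:45.
Earliest such window starts at 13:30.

13:30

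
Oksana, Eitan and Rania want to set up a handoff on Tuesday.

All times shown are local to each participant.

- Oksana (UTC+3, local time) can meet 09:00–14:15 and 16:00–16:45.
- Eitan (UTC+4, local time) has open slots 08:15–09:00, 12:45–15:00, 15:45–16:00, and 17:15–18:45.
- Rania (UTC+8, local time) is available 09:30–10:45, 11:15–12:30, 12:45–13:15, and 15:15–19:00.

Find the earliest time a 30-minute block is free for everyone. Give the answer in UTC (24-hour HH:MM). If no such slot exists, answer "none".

Oksana → UTC: 06:00–11:15, 13:00–13:45.
Eitan → UTC: 04:15–05:00, 08:45–11:00, 11:45–12:00, 13:15–14:45.
Rania → UTC: 01:30–02:45, 03:15–04:30, 04:45–05:15, 07:15–11:00.
Oksana ∩ Eitan: 08:45–11:00, 13:15–13:45.
Oksana ∩ Eitan ∩ Rania: 08:45–11:00.
Windows ≥ 30 min: 08:45–11:00.
Earliest such window starts at 08:45.

08:45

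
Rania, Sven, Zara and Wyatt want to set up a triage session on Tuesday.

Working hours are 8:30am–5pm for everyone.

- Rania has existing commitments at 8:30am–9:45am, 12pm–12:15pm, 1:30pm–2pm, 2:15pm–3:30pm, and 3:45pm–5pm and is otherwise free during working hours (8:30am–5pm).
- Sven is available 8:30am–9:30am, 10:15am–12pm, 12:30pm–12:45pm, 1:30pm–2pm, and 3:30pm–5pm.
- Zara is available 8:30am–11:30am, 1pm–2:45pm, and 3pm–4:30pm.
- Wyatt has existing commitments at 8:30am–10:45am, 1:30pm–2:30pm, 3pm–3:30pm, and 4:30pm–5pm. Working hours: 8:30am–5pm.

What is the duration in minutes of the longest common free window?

45 minutes

Rania free within 08:30–17:00: 09:45–12:00, 12:15–13:30, 14:00–14:15, 15:30–15:45.
Wyatt free within 08:30–17:00: 10:45–13:30, 14:30–15:00, 15:30–16:30.
Rania ∩ Sven: 10:15–12:00, 12:30–12:45, 15:30–15:45.
Rania ∩ Sven ∩ Zara: 10:15–11:30, 15:30–15:45.
Rania ∩ Sven ∩ Zara ∩ Wyatt: 10:45–11:30, 15:30–15:45.
Common window lengths: 45, 15 min; longest is 45.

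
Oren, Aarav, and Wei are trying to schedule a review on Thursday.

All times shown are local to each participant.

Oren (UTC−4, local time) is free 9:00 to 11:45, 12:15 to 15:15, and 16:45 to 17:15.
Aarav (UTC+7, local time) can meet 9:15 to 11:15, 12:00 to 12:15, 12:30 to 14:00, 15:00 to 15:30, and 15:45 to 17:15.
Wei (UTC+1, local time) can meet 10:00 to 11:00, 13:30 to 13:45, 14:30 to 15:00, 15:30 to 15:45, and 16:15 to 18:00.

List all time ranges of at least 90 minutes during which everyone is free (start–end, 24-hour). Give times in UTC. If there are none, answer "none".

none

Oren → UTC: 13:00–15:45, 16:15–19:15, 20:45–21:15.
Aarav → UTC: 02:15–04:15, 05:00–05:15, 05:30–07:00, 08:00–08:30, 08:45–10:15.
Wei → UTC: 09:00–10:00, 12:30–12:45, 13:30–14:00, 14:30–14:45, 15:15–17:00.
Oren ∩ Aarav: (none).
Oren ∩ Aarav ∩ Wei: (none).
Windows ≥ 90 min: (none).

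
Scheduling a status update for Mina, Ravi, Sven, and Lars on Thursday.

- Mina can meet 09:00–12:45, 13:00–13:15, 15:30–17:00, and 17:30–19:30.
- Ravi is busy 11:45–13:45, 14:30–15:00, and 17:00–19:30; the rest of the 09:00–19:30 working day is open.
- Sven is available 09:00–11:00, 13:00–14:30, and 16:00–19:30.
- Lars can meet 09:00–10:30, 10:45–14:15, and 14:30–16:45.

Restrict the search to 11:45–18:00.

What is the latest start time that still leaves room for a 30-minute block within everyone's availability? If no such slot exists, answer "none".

16:15

Ravi free within 09:00–19:30: 09:00–11:45, 13:45–14:30, 15:00–17:00.
Mina ∩ Ravi: 09:00–11:45, 15:30–17:00.
Mina ∩ Ravi ∩ Sven: 09:00–11:00, 16:00–17:00.
Mina ∩ Ravi ∩ Sven ∩ Lars: 09:00–10:30, 10:45–11:00, 16:00–16:45.
Restricted to 11:45–18:00: 16:00–16:45.
Windows ≥ 30 min: 16:00–16:45.
Latest start in the last window 16:00–16:45 is 16:45 − 30 min = 16:15.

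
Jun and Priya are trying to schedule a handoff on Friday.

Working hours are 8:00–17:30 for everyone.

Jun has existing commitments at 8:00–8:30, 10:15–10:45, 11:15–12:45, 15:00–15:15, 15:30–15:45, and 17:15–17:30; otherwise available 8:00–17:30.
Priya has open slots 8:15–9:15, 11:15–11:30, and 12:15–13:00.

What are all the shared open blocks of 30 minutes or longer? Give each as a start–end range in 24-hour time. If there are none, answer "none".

Jun free within 08:00–17:30: 08:30–10:15, 10:45–11:15, 12:45–15:00, 15:15–15:30, 15:45–17:15.
Jun ∩ Priya: 08:30–09:15, 12:45–13:00.
Windows ≥ 30 min: 08:30–09:15.

08:30–09:15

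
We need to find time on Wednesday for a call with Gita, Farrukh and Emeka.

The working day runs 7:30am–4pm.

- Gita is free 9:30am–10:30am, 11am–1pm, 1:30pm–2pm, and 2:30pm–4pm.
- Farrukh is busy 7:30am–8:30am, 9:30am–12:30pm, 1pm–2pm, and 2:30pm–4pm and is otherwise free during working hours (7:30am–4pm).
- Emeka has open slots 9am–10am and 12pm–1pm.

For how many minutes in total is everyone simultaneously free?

30 minutes

Farrukh free within 07:30–16:00: 08:30–09:30, 12:30–13:00, 14:00–14:30.
Gita ∩ Farrukh: 12:30–13:00.
Gita ∩ Farrukh ∩ Emeka: 12:30–13:00.
Total common minutes: 30.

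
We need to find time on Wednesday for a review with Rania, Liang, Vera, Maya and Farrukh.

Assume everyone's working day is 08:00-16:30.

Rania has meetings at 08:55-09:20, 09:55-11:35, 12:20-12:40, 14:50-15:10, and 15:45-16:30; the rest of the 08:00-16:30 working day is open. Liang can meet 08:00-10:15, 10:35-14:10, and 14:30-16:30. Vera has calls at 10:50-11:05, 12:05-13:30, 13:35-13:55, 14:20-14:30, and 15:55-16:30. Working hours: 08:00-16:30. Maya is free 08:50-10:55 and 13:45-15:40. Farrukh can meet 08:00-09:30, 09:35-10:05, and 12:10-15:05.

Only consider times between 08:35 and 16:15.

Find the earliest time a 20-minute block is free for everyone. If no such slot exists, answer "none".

Rania free within 08:00–16:30: 08:00–08:55, 09:20–09:55, 11:35–12:20, 12:40–14:50, 15:10–15:45.
Vera free within 08:00–16:30: 08:00–10:50, 11:05–12:05, 13:30–13:35, 13:55–14:20, 14:30–15:55.
Rania ∩ Liang: 08:00–08:55, 09:20–09:55, 11:35–12:20, 12:40–14:10, 14:30–14:50, 15:10–15:45.
Rania ∩ Liang ∩ Vera: 08:00–08:55, 09:20–09:55, 11:35–12:05, 13:30–13:35, 13:55–14:10, 14:30–14:50, 15:10–15:45.
Rania ∩ Liang ∩ Vera ∩ Maya: 08:50–08:55, 09:20–09:55, 13:55–14:10, 14:30–14:50, 15:10–15:40.
Rania ∩ Liang ∩ Vera ∩ Maya ∩ Farrukh: 08:50–08:55, 09:20–09:30, 09:35–09:55, 13:55–14:10, 14:30–14:50.
Restricted to 08:35–16:15: 08:50–08:55, 09:20–09:30, 09:35–09:55, 13:55–14:10, 14:30–14:50.
Windows ≥ 20 min: 09:35–09:55, 14:30–14:50.
Earliest such window starts at 09:35.

09:35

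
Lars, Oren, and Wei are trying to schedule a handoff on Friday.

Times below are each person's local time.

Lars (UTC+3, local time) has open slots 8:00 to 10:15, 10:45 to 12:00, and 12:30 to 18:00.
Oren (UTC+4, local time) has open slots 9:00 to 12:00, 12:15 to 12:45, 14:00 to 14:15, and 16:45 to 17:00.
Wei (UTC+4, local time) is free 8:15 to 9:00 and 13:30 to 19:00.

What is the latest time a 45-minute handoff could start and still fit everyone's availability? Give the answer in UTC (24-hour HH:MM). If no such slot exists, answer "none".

Lars → UTC: 05:00–07:15, 07:45–09:00, 09:30–15:00.
Oren → UTC: 05:00–08:00, 08:15–08:45, 10:00–10:15, 12:45–13:00.
Wei → UTC: 04:15–05:00, 09:30–15:00.
Lars ∩ Oren: 05:00–07:15, 07:45–08:00, 08:15–08:45, 10:00–10:15, 12:45–13:00.
Lars ∩ Oren ∩ Wei: 10:00–10:15, 12:45–13:00.
Windows ≥ 45 min: (none).

none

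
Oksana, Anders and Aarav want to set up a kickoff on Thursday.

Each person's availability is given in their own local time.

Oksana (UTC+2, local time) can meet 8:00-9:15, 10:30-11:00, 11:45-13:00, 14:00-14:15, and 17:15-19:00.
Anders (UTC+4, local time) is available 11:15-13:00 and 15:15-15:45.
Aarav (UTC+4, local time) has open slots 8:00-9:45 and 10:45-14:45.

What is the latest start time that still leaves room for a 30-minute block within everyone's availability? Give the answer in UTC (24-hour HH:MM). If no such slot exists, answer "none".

08:30

Oksana → UTC: 06:00–07:15, 08:30–09:00, 09:45–11:00, 12:00–12:15, 15:15–17:00.
Anders → UTC: 07:15–09:00, 11:15–11:45.
Aarav → UTC: 04:00–05:45, 06:45–10:45.
Oksana ∩ Anders: 08:30–09:00.
Oksana ∩ Anders ∩ Aarav: 08:30–09:00.
Windows ≥ 30 min: 08:30–09:00.
Latest start in the last window 08:30–09:00 is 09:00 − 30 min = 08:30.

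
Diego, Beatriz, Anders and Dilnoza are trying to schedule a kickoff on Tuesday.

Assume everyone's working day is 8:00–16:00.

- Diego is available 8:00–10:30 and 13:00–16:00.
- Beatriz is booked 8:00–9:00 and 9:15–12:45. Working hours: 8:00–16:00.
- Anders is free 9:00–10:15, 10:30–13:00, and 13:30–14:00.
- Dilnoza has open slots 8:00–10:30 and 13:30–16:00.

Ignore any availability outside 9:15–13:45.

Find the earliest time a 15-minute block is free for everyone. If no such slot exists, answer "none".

Beatriz free within 08:00–16:00: 09:00–09:15, 12:45–16:00.
Diego ∩ Beatriz: 09:00–09:15, 13:00–16:00.
Diego ∩ Beatriz ∩ Anders: 09:00–09:15, 13:30–14:00.
Diego ∩ Beatriz ∩ Anders ∩ Dilnoza: 09:00–09:15, 13:30–14:00.
Restricted to 09:15–13:45: 13:30–13:45.
Windows ≥ 15 min: 13:30–13:45.
Earliest such window starts at 13:30.

13:30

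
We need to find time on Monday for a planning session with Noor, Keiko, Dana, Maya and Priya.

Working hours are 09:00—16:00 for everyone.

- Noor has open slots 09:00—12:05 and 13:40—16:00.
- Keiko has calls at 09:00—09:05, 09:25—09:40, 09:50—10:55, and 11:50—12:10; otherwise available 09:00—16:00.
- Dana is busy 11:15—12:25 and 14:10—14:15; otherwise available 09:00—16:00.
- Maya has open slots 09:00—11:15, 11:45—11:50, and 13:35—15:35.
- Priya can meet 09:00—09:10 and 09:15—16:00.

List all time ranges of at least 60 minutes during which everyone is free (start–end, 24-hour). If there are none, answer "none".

Keiko free within 09:00–16:00: 09:05–09:25, 09:40–09:50, 10:55–11:50, 12:10–16:00.
Dana free within 09:00–16:00: 09:00–11:15, 12:25–14:10, 14:15–16:00.
Noor ∩ Keiko: 09:05–09:25, 09:40–09:50, 10:55–11:50, 13:40–16:00.
Noor ∩ Keiko ∩ Dana: 09:05–09:25, 09:40–09:50, 10:55–11:15, 13:40–14:10, 14:15–16:00.
Noor ∩ Keiko ∩ Dana ∩ Maya: 09:05–09:25, 09:40–09:50, 10:55–11:15, 13:40–14:10, 14:15–15:35.
Noor ∩ Keiko ∩ Dana ∩ Maya ∩ Priya: 09:05–09:10, 09:15–09:25, 09:40–09:50, 10:55–11:15, 13:40–14:10, 14:15–15:35.
Windows ≥ 60 min: 14:15–15:35.

14:15–15:35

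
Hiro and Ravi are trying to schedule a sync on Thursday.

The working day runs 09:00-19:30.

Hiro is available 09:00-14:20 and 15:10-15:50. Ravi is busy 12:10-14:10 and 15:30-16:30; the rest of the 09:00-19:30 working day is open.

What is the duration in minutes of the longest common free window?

190 minutes

Ravi free within 09:00–19:30: 09:00–12:10, 14:10–15:30, 16:30–19:30.
Hiro ∩ Ravi: 09:00–12:10, 14:10–14:20, 15:10–15:30.
Common window lengths: 190, 10, 20 min; longest is 190.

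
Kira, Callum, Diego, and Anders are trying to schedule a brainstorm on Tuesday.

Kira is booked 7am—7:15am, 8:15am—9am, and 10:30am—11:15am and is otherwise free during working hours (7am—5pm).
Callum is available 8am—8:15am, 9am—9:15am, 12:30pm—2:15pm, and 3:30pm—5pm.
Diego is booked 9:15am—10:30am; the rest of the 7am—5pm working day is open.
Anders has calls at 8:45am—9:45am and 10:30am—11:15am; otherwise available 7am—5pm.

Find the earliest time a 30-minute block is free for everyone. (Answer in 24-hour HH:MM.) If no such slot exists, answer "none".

12:30

Kira free within 07:00–17:00: 07:15–08:15, 09:00–10:30, 11:15–17:00.
Diego free within 07:00–17:00: 07:00–09:15, 10:30–17:00.
Anders free within 07:00–17:00: 07:00–08:45, 09:45–10:30, 11:15–17:00.
Kira ∩ Callum: 08:00–08:15, 09:00–09:15, 12:30–14:15, 15:30–17:00.
Kira ∩ Callum ∩ Diego: 08:00–08:15, 09:00–09:15, 12:30–14:15, 15:30–17:00.
Kira ∩ Callum ∩ Diego ∩ Anders: 08:00–08:15, 12:30–14:15, 15:30–17:00.
Windows ≥ 30 min: 12:30–14:15, 15:30–17:00.
Earliest such window starts at 12:30.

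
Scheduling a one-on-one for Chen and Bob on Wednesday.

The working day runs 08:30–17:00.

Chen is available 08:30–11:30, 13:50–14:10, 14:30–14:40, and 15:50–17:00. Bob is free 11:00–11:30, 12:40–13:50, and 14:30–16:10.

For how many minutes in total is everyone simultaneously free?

Chen ∩ Bob: 11:00–11:30, 14:30–14:40, 15:50–16:10.
Total common minutes: 30 + 10 + 20 = 60.

60 minutes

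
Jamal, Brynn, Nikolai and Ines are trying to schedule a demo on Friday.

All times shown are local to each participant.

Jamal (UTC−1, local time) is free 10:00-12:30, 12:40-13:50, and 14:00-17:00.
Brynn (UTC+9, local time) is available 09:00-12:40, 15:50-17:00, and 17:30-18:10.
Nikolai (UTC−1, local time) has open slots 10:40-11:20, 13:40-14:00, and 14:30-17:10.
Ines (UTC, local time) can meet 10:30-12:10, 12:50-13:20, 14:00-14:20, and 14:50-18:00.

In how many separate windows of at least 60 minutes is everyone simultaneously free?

0

Jamal → UTC: 11:00–13:30, 13:40–14:50, 15:00–18:00.
Brynn → UTC: 00:00–03:40, 06:50–08:00, 08:30–09:10.
Nikolai → UTC: 11:40–12:20, 14:40–15:00, 15:30–18:10.
Ines → UTC: 10:30–12:10, 12:50–13:20, 14:00–14:20, 14:50–18:00.
Jamal ∩ Brynn: (none).
Jamal ∩ Brynn ∩ Nikolai: (none).
Jamal ∩ Brynn ∩ Nikolai ∩ Ines: (none).
Windows ≥ 60 min: (none).
That's 0 windows.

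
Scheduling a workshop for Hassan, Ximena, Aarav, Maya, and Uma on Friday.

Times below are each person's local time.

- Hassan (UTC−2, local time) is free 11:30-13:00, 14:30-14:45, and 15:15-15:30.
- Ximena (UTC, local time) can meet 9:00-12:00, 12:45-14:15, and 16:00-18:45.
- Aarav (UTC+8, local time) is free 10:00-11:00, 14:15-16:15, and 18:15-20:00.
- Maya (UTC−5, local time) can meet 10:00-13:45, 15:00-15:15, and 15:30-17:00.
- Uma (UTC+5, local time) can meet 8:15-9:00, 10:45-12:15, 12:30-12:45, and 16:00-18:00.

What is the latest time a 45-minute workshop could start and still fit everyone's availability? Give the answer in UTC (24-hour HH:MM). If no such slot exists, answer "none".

none

Hassan → UTC: 13:30–15:00, 16:30–16:45, 17:15–17:30.
Ximena → UTC: 09:00–12:00, 12:45–14:15, 16:00–18:45.
Aarav → UTC: 02:00–03:00, 06:15–08:15, 10:15–12:00.
Maya → UTC: 15:00–18:45, 20:00–20:15, 20:30–22:00.
Uma → UTC: 03:15–04:00, 05:45–07:15, 07:30–07:45, 11:00–13:00.
Hassan ∩ Ximena: 13:30–14:15, 16:30–16:45, 17:15–17:30.
Hassan ∩ Ximena ∩ Aarav: (none).
Hassan ∩ Ximena ∩ Aarav ∩ Maya: (none).
Hassan ∩ Ximena ∩ Aarav ∩ Maya ∩ Uma: (none).
Windows ≥ 45 min: (none).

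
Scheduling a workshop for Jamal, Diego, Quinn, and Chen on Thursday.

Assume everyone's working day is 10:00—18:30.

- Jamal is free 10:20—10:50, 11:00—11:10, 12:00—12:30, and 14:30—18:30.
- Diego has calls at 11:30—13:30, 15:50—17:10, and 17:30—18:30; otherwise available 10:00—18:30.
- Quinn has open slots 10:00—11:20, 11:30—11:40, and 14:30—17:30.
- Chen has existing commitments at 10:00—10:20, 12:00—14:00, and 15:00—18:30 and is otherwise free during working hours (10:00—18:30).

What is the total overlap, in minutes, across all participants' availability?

70 minutes

Diego free within 10:00–18:30: 10:00–11:30, 13:30–15:50, 17:10–17:30.
Chen free within 10:00–18:30: 10:20–12:00, 14:00–15:00.
Jamal ∩ Diego: 10:20–10:50, 11:00–11:10, 14:30–15:50, 17:10–17:30.
Jamal ∩ Diego ∩ Quinn: 10:20–10:50, 11:00–11:10, 14:30–15:50, 17:10–17:30.
Jamal ∩ Diego ∩ Quinn ∩ Chen: 10:20–10:50, 11:00–11:10, 14:30–15:00.
Total common minutes: 30 + 10 + 30 = 70.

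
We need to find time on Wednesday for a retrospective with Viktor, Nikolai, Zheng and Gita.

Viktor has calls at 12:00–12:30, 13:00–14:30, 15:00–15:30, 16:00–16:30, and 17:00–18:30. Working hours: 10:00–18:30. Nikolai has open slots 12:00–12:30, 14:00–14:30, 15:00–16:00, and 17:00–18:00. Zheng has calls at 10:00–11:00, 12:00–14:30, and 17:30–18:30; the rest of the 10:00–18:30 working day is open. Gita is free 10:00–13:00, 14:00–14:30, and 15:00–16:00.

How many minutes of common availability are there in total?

30 minutes

Viktor free within 10:00–18:30: 10:00–12:00, 12:30–13:00, 14:30–15:00, 15:30–16:00, 16:30–17:00.
Zheng free within 10:00–18:30: 11:00–12:00, 14:30–17:30.
Viktor ∩ Nikolai: 15:30–16:00.
Viktor ∩ Nikolai ∩ Zheng: 15:30–16:00.
Viktor ∩ Nikolai ∩ Zheng ∩ Gita: 15:30–16:00.
Total common minutes: 30.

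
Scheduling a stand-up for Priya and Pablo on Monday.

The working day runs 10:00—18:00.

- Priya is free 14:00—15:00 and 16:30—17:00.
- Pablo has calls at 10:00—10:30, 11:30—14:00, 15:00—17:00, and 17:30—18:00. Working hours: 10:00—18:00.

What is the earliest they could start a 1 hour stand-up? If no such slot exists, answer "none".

Pablo free within 10:00–18:00: 10:30–11:30, 14:00–15:00, 17:00–17:30.
Priya ∩ Pablo: 14:00–15:00.
Windows ≥ 60 min: 14:00–15:00.
Earliest such window starts at 14:00.

14:00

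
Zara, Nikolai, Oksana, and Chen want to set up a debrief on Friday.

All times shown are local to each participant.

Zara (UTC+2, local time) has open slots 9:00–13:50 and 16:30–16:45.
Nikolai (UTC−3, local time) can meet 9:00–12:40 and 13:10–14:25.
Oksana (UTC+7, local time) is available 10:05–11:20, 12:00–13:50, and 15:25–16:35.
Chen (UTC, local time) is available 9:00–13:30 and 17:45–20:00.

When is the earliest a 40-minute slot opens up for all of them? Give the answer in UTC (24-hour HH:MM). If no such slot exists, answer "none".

Zara → UTC: 07:00–11:50, 14:30–14:45.
Nikolai → UTC: 12:00–15:40, 16:10–17:25.
Oksana → UTC: 03:05–04:20, 05:00–06:50, 08:25–09:35.
Chen → UTC: 09:00–13:30, 17:45–20:00.
Zara ∩ Nikolai: 14:30–14:45.
Zara ∩ Nikolai ∩ Oksana: (none).
Zara ∩ Nikolai ∩ Oksana ∩ Chen: (none).
Windows ≥ 40 min: (none).

none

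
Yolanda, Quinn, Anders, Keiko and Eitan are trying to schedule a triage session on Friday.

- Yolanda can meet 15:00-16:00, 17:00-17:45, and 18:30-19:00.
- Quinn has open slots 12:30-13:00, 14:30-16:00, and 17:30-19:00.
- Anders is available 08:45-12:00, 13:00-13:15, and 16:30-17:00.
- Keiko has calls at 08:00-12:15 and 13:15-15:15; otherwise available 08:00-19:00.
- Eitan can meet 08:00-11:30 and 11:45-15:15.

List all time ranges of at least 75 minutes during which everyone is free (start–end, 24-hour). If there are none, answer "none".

Keiko free within 08:00–19:00: 12:15–13:15, 15:15–19:00.
Yolanda ∩ Quinn: 15:00–16:00, 17:30–17:45, 18:30–19:00.
Yolanda ∩ Quinn ∩ Anders: (none).
Yolanda ∩ Quinn ∩ Anders ∩ Keiko: (none).
Yolanda ∩ Quinn ∩ Anders ∩ Keiko ∩ Eitan: (none).
Windows ≥ 75 min: (none).

none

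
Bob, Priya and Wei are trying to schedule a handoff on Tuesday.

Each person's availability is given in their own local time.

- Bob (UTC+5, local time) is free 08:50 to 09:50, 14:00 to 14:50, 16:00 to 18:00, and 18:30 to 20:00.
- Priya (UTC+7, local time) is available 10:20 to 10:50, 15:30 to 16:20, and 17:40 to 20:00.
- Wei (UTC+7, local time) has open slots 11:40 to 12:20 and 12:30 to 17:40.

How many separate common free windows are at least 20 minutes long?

1

Bob → UTC: 03:50–04:50, 09:00–09:50, 11:00–13:00, 13:30–15:00.
Priya → UTC: 03:20–03:50, 08:30–09:20, 10:40–13:00.
Wei → UTC: 04:40–05:20, 05:30–10:40.
Bob ∩ Priya: 09:00–09:20, 11:00–13:00.
Bob ∩ Priya ∩ Wei: 09:00–09:20.
Windows ≥ 20 min: 09:00–09:20.
That's 1 window.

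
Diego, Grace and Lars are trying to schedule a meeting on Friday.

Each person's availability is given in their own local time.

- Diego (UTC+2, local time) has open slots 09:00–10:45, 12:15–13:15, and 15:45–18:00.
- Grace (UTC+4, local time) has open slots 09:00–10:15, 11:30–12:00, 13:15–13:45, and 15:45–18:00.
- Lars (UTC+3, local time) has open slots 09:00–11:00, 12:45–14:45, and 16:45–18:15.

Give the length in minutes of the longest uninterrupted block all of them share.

30 minutes

Diego → UTC: 07:00–08:45, 10:15–11:15, 13:45–16:00.
Grace → UTC: 05:00–06:15, 07:30–08:00, 09:15–09:45, 11:45–14:00.
Lars → UTC: 06:00–08:00, 09:45–11:45, 13:45–15:15.
Diego ∩ Grace: 07:30–08:00, 13:45–14:00.
Diego ∩ Grace ∩ Lars: 07:30–08:00, 13:45–14:00.
Common window lengths: 30, 15 min; longest is 30.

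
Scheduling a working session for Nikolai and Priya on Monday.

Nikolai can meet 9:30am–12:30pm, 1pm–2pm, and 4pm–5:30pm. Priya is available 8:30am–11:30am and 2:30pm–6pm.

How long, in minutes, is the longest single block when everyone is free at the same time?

120 minutes

Nikolai ∩ Priya: 09:30–11:30, 16:00–17:30.
Common window lengths: 120, 90 min; longest is 120.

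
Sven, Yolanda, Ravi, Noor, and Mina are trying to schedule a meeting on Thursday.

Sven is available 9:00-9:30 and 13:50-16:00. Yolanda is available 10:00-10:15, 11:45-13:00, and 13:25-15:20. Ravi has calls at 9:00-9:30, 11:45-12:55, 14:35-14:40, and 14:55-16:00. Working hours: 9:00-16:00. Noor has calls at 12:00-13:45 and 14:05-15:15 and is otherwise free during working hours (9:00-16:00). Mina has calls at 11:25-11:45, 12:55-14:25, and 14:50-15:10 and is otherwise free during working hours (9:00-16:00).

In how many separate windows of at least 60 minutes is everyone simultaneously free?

0

Ravi free within 09:00–16:00: 09:30–11:45, 12:55–14:35, 14:40–14:55.
Noor free within 09:00–16:00: 09:00–12:00, 13:45–14:05, 15:15–16:00.
Mina free within 09:00–16:00: 09:00–11:25, 11:45–12:55, 14:25–14:50, 15:10–16:00.
Sven ∩ Yolanda: 13:50–15:20.
Sven ∩ Yolanda ∩ Ravi: 13:50–14:35, 14:40–14:55.
Sven ∩ Yolanda ∩ Ravi ∩ Noor: 13:50–14:05.
Sven ∩ Yolanda ∩ Ravi ∩ Noor ∩ Mina: (none).
Windows ≥ 60 min: (none).
That's 0 windows.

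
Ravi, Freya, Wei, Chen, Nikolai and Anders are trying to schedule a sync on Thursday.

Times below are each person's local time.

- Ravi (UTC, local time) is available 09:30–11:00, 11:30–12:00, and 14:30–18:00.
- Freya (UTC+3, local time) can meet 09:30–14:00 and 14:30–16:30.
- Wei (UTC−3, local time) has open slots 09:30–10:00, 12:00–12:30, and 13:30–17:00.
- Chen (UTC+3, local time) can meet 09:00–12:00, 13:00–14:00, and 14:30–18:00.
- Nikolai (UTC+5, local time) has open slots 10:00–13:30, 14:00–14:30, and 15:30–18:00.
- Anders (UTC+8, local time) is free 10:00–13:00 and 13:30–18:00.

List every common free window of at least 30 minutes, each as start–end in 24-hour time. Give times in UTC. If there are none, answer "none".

none

Ravi → UTC: 09:30–11:00, 11:30–12:00, 14:30–18:00.
Freya → UTC: 06:30–11:00, 11:30–13:30.
Wei → UTC: 12:30–13:00, 15:00–15:30, 16:30–20:00.
Chen → UTC: 06:00–09:00, 10:00–11:00, 11:30–15:00.
Nikolai → UTC: 05:00–08:30, 09:00–09:30, 10:30–13:00.
Anders → UTC: 02:00–05:00, 05:30–10:00.
Ravi ∩ Freya: 09:30–11:00, 11:30–12:00.
Ravi ∩ Freya ∩ Wei: (none).
Ravi ∩ Freya ∩ Wei ∩ Chen: (none).
Ravi ∩ Freya ∩ Wei ∩ Chen ∩ Nikolai: (none).
Ravi ∩ Freya ∩ Wei ∩ Chen ∩ Nikolai ∩ Anders: (none).
Windows ≥ 30 min: (none).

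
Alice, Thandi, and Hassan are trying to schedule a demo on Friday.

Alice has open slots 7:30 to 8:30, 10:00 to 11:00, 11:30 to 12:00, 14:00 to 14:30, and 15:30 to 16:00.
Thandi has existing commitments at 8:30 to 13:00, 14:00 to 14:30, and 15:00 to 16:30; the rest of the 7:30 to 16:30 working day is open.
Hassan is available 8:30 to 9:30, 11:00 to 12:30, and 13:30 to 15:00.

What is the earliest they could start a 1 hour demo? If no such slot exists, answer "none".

Thandi free within 07:30–16:30: 07:30–08:30, 13:00–14:00, 14:30–15:00.
Alice ∩ Thandi: 07:30–08:30.
Alice ∩ Thandi ∩ Hassan: (none).
Windows ≥ 60 min: (none).

none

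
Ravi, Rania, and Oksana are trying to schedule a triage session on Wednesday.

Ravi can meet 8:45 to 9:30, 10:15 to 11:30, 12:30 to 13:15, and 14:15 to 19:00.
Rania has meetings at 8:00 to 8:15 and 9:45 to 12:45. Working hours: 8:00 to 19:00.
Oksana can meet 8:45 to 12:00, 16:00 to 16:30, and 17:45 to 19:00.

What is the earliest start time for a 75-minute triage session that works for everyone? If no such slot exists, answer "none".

17:45

Rania free within 08:00–19:00: 08:15–09:45, 12:45–19:00.
Ravi ∩ Rania: 08:45–09:30, 12:45–13:15, 14:15–19:00.
Ravi ∩ Rania ∩ Oksana: 08:45–09:30, 16:00–16:30, 17:45–19:00.
Windows ≥ 75 min: 17:45–19:00.
Earliest such window starts at 17:45.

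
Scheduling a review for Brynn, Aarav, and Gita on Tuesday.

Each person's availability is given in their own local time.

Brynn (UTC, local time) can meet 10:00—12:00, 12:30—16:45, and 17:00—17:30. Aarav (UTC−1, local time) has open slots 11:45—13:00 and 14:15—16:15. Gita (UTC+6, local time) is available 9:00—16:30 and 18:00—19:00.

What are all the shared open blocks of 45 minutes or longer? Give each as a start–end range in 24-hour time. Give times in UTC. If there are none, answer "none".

none

Brynn → UTC: 10:00–12:00, 12:30–16:45, 17:00–17:30.
Aarav → UTC: 12:45–14:00, 15:15–17:15.
Gita → UTC: 03:00–10:30, 12:00–13:00.
Brynn ∩ Aarav: 12:45–14:00, 15:15–16:45, 17:00–17:15.
Brynn ∩ Aarav ∩ Gita: 12:45–13:00.
Windows ≥ 45 min: (none).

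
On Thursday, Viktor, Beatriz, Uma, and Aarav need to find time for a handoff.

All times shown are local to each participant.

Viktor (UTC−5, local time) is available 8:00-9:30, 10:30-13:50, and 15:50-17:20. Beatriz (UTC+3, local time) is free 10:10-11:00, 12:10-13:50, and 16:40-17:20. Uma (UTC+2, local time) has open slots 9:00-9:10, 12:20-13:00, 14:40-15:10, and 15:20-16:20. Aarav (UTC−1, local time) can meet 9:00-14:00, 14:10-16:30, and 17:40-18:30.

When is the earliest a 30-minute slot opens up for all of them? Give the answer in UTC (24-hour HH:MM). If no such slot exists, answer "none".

13:40

Viktor → UTC: 13:00–14:30, 15:30–18:50, 20:50–22:20.
Beatriz → UTC: 07:10–08:00, 09:10–10:50, 13:40–14:20.
Uma → UTC: 07:00–07:10, 10:20–11:00, 12:40–13:10, 13:20–14:20.
Aarav → UTC: 10:00–15:00, 15:10–17:30, 18:40–19:30.
Viktor ∩ Beatriz: 13:40–14:20.
Viktor ∩ Beatriz ∩ Uma: 13:40–14:20.
Viktor ∩ Beatriz ∩ Uma ∩ Aarav: 13:40–14:20.
Windows ≥ 30 min: 13:40–14:20.
Earliest such window starts at 13:40.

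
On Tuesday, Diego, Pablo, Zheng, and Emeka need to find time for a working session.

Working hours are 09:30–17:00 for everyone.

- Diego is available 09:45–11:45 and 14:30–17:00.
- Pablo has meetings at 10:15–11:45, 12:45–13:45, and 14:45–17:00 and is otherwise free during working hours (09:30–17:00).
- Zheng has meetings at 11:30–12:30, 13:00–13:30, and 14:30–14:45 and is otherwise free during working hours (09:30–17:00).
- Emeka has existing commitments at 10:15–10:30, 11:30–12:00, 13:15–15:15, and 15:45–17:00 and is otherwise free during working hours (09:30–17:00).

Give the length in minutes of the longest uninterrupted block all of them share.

Pablo free within 09:30–17:00: 09:30–10:15, 11:45–12:45, 13:45–14:45.
Zheng free within 09:30–17:00: 09:30–11:30, 12:30–13:00, 13:30–14:30, 14:45–17:00.
Emeka free within 09:30–17:00: 09:30–10:15, 10:30–11:30, 12:00–13:15, 15:15–15:45.
Diego ∩ Pablo: 09:45–10:15, 14:30–14:45.
Diego ∩ Pablo ∩ Zheng: 09:45–10:15.
Diego ∩ Pablo ∩ Zheng ∩ Emeka: 09:45–10:15.
Single common window of 30 minutes.

30 minutes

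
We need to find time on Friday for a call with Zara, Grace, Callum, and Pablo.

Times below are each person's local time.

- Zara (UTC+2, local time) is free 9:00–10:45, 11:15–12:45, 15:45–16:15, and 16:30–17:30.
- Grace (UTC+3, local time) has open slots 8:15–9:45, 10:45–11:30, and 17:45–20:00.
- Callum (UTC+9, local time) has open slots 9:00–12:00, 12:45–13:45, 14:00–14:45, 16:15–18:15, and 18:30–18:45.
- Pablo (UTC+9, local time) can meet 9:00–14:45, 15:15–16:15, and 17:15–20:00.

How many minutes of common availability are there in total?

15 minutes

Zara → UTC: 07:00–08:45, 09:15–10:45, 13:45–14:15, 14:30–15:30.
Grace → UTC: 05:15–06:45, 07:45–08:30, 14:45–17:00.
Callum → UTC: 00:00–03:00, 03:45–04:45, 05:00–05:45, 07:15–09:15, 09:30–09:45.
Pablo → UTC: 00:00–05:45, 06:15–07:15, 08:15–11:00.
Zara ∩ Grace: 07:45–08:30, 14:45–15:30.
Zara ∩ Grace ∩ Callum: 07:45–08:30.
Zara ∩ Grace ∩ Callum ∩ Pablo: 08:15–08:30.
Total common minutes: 15.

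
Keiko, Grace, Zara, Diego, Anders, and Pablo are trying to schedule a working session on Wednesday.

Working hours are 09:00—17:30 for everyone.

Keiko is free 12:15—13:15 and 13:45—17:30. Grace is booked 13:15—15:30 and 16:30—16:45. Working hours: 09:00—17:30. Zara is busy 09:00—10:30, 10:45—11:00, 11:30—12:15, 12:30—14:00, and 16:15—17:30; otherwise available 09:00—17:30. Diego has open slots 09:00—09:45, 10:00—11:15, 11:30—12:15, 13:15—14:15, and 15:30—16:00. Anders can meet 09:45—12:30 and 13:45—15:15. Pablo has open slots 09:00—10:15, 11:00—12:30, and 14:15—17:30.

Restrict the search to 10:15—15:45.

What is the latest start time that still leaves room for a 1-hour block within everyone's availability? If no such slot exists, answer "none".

none

Grace free within 09:00–17:30: 09:00–13:15, 15:30–16:30, 16:45–17:30.
Zara free within 09:00–17:30: 10:30–10:45, 11:00–11:30, 12:15–12:30, 14:00–16:15.
Keiko ∩ Grace: 12:15–13:15, 15:30–16:30, 16:45–17:30.
Keiko ∩ Grace ∩ Zara: 12:15–12:30, 15:30–16:15.
Keiko ∩ Grace ∩ Zara ∩ Diego: 15:30–16:00.
Keiko ∩ Grace ∩ Zara ∩ Diego ∩ Anders: (none).
Keiko ∩ Grace ∩ Zara ∩ Diego ∩ Anders ∩ Pablo: (none).
Restricted to 10:15–15:45: (none).
Windows ≥ 60 min: (none).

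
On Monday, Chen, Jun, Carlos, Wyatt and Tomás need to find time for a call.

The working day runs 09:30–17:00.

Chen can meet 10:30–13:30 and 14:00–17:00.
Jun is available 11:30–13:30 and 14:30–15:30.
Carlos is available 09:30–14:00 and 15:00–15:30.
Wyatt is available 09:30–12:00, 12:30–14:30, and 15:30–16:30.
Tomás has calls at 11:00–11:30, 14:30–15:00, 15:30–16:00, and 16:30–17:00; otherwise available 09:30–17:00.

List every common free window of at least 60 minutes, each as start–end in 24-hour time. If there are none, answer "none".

12:30–13:30

Tomás free within 09:30–17:00: 09:30–11:00, 11:30–14:30, 15:00–15:30, 16:00–16:30.
Chen ∩ Jun: 11:30–13:30, 14:30–15:30.
Chen ∩ Jun ∩ Carlos: 11:30–13:30, 15:00–15:30.
Chen ∩ Jun ∩ Carlos ∩ Wyatt: 11:30–12:00, 12:30–13:30.
Chen ∩ Jun ∩ Carlos ∩ Wyatt ∩ Tomás: 11:30–12:00, 12:30–13:30.
Windows ≥ 60 min: 12:30–13:30.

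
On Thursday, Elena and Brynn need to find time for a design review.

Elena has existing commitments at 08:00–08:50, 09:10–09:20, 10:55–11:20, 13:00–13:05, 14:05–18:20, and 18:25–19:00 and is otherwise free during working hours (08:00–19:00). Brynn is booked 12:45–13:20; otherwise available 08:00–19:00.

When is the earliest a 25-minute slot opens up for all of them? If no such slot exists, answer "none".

09:20

Elena free within 08:00–19:00: 08:50–09:10, 09:20–10:55, 11:20–13:00, 13:05–14:05, 18:20–18:25.
Brynn free within 08:00–19:00: 08:00–12:45, 13:20–19:00.
Elena ∩ Brynn: 08:50–09:10, 09:20–10:55, 11:20–12:45, 13:20–14:05, 18:20–18:25.
Windows ≥ 25 min: 09:20–10:55, 11:20–12:45, 13:20–14:05.
Earliest such window starts at 09:20.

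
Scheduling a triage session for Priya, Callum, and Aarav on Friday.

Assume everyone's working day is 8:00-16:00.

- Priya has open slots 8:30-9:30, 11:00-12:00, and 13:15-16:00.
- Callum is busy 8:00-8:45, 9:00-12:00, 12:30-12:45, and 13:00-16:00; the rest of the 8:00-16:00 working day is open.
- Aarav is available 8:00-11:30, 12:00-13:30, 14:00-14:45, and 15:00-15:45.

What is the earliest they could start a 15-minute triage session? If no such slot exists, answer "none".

Callum free within 08:00–16:00: 08:45–09:00, 12:00–12:30, 12:45–13:00.
Priya ∩ Callum: 08:45–09:00.
Priya ∩ Callum ∩ Aarav: 08:45–09:00.
Windows ≥ 15 min: 08:45–09:00.
Earliest such window starts at 08:45.

08:45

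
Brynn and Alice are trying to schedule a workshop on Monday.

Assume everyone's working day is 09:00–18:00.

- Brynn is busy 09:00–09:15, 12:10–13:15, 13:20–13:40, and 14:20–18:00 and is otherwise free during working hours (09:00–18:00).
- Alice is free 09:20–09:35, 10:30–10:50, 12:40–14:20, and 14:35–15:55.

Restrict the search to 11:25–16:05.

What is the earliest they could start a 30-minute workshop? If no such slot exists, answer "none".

13:40

Brynn free within 09:00–18:00: 09:15–12:10, 13:15–13:20, 13:40–14:20.
Brynn ∩ Alice: 09:20–09:35, 10:30–10:50, 13:15–13:20, 13:40–14:20.
Restricted to 11:25–16:05: 13:15–13:20, 13:40–14:20.
Windows ≥ 30 min: 13:40–14:20.
Earliest such window starts at 13:40.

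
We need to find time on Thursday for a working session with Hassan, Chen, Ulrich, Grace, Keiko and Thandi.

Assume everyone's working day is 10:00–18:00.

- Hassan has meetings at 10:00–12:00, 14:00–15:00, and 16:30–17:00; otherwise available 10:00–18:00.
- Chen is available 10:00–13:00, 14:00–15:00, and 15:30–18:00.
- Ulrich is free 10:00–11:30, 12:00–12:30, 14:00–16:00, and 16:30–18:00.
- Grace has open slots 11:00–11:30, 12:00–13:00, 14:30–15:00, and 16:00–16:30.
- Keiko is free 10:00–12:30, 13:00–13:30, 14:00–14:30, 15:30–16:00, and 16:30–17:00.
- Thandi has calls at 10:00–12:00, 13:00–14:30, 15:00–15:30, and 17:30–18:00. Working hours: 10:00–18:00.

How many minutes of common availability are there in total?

Hassan free within 10:00–18:00: 12:00–14:00, 15:00–16:30, 17:00–18:00.
Thandi free within 10:00–18:00: 12:00–13:00, 14:30–15:00, 15:30–17:30.
Hassan ∩ Chen: 12:00–13:00, 15:30–16:30, 17:00–18:00.
Hassan ∩ Chen ∩ Ulrich: 12:00–12:30, 15:30–16:00, 17:00–18:00.
Hassan ∩ Chen ∩ Ulrich ∩ Grace: 12:00–12:30.
Hassan ∩ Chen ∩ Ulrich ∩ Grace ∩ Keiko: 12:00–12:30.
Hassan ∩ Chen ∩ Ulrich ∩ Grace ∩ Keiko ∩ Thandi: 12:00–12:30.
Total common minutes: 30.

30 minutes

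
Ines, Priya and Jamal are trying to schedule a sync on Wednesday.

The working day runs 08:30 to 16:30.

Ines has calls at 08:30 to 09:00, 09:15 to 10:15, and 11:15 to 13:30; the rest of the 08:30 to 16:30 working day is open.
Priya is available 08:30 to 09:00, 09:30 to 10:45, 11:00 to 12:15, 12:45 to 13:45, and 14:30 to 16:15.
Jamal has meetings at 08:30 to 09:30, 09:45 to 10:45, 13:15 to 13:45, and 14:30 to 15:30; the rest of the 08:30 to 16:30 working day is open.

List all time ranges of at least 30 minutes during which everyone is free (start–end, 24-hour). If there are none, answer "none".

15:30–16:15

Ines free within 08:30–16:30: 09:00–09:15, 10:15–11:15, 13:30–16:30.
Jamal free within 08:30–16:30: 09:30–09:45, 10:45–13:15, 13:45–14:30, 15:30–16:30.
Ines ∩ Priya: 10:15–10:45, 11:00–11:15, 13:30–13:45, 14:30–16:15.
Ines ∩ Priya ∩ Jamal: 11:00–11:15, 15:30–16:15.
Windows ≥ 30 min: 15:30–16:15.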